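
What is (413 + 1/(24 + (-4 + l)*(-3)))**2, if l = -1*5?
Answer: 443692096/2601 ≈ 1.7059e+5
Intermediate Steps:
l = -5
(413 + 1/(24 + (-4 + l)*(-3)))**2 = (413 + 1/(24 + (-4 - 5)*(-3)))**2 = (413 + 1/(24 - 9*(-3)))**2 = (413 + 1/(24 + 27))**2 = (413 + 1/51)**2 = (21064/51)**2 = 443692096/2601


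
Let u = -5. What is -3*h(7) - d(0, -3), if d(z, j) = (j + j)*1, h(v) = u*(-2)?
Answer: -24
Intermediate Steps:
h(v) = 10 (h(v) = -5*(-2) = 10)
d(z, j) = 2*j (d(z, j) = (2*j)*1 = 2*j)
-3*h(7) - d(0, -3) = -3*10 - 2*(-3) = -30 - 1*(-6) = -30 + 6 = -24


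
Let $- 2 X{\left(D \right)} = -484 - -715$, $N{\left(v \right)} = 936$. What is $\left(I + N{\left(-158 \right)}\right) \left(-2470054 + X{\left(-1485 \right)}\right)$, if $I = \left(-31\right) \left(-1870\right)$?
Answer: $-145507804567$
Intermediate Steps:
$I = 57970$
$X{\left(D \right)} = - \frac{231}{2}$ ($X{\left(D \right)} = - \frac{-484 - -715}{2} = - \frac{-484 + 715}{2} = \left(- \frac{1}{2}\right) 231 = - \frac{231}{2}$)
$\left(I + N{\left(-158 \right)}\right) \left(-2470054 + X{\left(-1485 \right)}\right) = \left(57970 + 936\right) \left(-2470054 - \frac{231}{2}\right) = 58906 \left(- \frac{4940339}{2}\right) = -145507804567$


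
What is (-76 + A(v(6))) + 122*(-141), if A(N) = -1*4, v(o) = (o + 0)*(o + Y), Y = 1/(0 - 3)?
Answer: -17282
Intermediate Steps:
Y = -⅓ (Y = 1/(-3) = -⅓ ≈ -0.33333)
v(o) = o*(-⅓ + o) (v(o) = (o + 0)*(o - ⅓) = o*(-⅓ + o))
A(N) = -4
(-76 + A(v(6))) + 122*(-141) = (-76 - 4) + 122*(-141) = -80 - 17202 = -17282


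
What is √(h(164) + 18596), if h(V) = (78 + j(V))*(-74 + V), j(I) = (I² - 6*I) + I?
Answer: 2*√593114 ≈ 1540.3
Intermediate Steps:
j(I) = I² - 5*I
h(V) = (-74 + V)*(78 + V*(-5 + V)) (h(V) = (78 + V*(-5 + V))*(-74 + V) = (-74 + V)*(78 + V*(-5 + V)))
√(h(164) + 18596) = √((-5772 + 164³ - 79*164² + 448*164) + 18596) = √((-5772 + 4410944 - 79*26896 + 73472) + 18596) = √((-5772 + 4410944 - 2124784 + 73472) + 18596) = √(2353860 + 18596) = √2372456 = 2*√593114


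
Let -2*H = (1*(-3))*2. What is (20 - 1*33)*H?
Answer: -39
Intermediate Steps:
H = 3 (H = -1*(-3)*2/2 = -(-3)*2/2 = -½*(-6) = 3)
(20 - 1*33)*H = (20 - 1*33)*3 = (20 - 33)*3 = -13*3 = -39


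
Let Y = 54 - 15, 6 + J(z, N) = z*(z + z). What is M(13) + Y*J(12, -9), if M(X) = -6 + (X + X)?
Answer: 11018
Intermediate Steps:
J(z, N) = -6 + 2*z² (J(z, N) = -6 + z*(z + z) = -6 + z*(2*z) = -6 + 2*z²)
M(X) = -6 + 2*X
Y = 39
M(13) + Y*J(12, -9) = (-6 + 2*13) + 39*(-6 + 2*12²) = (-6 + 26) + 39*(-6 + 2*144) = 20 + 39*(-6 + 288) = 20 + 39*282 = 20 + 10998 = 11018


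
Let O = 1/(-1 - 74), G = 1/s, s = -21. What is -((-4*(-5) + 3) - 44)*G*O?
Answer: 1/75 ≈ 0.013333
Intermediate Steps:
G = -1/21 (G = 1/(-21) = -1/21 ≈ -0.047619)
O = -1/75 (O = 1/(-75) = -1/75 ≈ -0.013333)
-((-4*(-5) + 3) - 44)*G*O = -((-4*(-5) + 3) - 44)*(-1/21)*(-1)/75 = -((20 + 3) - 44)*(-1/21)*(-1)/75 = -(23 - 44)*(-1/21)*(-1)/75 = -(-21*(-1/21))*(-1)/75 = -(-1)/75 = -1*(-1/75) = 1/75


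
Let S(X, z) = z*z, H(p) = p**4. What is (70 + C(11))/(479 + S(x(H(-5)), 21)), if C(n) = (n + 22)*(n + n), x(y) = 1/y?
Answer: 199/230 ≈ 0.86522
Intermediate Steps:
S(X, z) = z**2
C(n) = 2*n*(22 + n) (C(n) = (22 + n)*(2*n) = 2*n*(22 + n))
(70 + C(11))/(479 + S(x(H(-5)), 21)) = (70 + 2*11*(22 + 11))/(479 + 21**2) = (70 + 2*11*33)/(479 + 441) = (70 + 726)/920 = 796*(1/920) = 199/230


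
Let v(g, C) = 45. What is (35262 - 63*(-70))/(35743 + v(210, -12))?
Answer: 9918/8947 ≈ 1.1085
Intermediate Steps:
(35262 - 63*(-70))/(35743 + v(210, -12)) = (35262 - 63*(-70))/(35743 + 45) = (35262 + 4410)/35788 = 39672*(1/35788) = 9918/8947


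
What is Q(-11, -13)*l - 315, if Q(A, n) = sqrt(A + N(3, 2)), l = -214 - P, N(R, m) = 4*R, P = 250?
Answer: -779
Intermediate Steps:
l = -464 (l = -214 - 1*250 = -214 - 250 = -464)
Q(A, n) = sqrt(12 + A) (Q(A, n) = sqrt(A + 4*3) = sqrt(A + 12) = sqrt(12 + A))
Q(-11, -13)*l - 315 = sqrt(12 - 11)*(-464) - 315 = sqrt(1)*(-464) - 315 = 1*(-464) - 315 = -464 - 315 = -779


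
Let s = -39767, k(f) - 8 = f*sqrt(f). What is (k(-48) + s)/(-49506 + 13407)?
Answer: 13253/12033 + 64*I*sqrt(3)/12033 ≈ 1.1014 + 0.0092123*I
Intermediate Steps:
k(f) = 8 + f**(3/2) (k(f) = 8 + f*sqrt(f) = 8 + f**(3/2))
(k(-48) + s)/(-49506 + 13407) = ((8 + (-48)**(3/2)) - 39767)/(-49506 + 13407) = ((8 - 192*I*sqrt(3)) - 39767)/(-36099) = (-39759 - 192*I*sqrt(3))*(-1/36099) = 13253/12033 + 64*I*sqrt(3)/12033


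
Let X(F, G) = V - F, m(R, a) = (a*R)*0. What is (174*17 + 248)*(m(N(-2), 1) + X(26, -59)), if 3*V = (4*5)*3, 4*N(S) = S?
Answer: -19236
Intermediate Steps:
N(S) = S/4
V = 20 (V = ((4*5)*3)/3 = (20*3)/3 = (⅓)*60 = 20)
m(R, a) = 0 (m(R, a) = (R*a)*0 = 0)
X(F, G) = 20 - F
(174*17 + 248)*(m(N(-2), 1) + X(26, -59)) = (174*17 + 248)*(0 + (20 - 1*26)) = (2958 + 248)*(0 + (20 - 26)) = 3206*(0 - 6) = 3206*(-6) = -19236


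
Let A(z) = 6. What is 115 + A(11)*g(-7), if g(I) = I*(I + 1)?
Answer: 367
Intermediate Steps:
g(I) = I*(1 + I)
115 + A(11)*g(-7) = 115 + 6*(-7*(1 - 7)) = 115 + 6*(-7*(-6)) = 115 + 6*42 = 115 + 252 = 367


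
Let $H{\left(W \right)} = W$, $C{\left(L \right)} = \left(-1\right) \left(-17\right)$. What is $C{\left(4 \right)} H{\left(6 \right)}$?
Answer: $102$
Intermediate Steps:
$C{\left(L \right)} = 17$
$C{\left(4 \right)} H{\left(6 \right)} = 17 \cdot 6 = 102$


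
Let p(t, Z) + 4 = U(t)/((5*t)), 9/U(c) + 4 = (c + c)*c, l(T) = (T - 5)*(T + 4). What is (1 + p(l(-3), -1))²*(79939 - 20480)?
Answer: 13181009124339/24601600 ≈ 5.3578e+5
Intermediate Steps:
l(T) = (-5 + T)*(4 + T)
U(c) = 9/(-4 + 2*c²) (U(c) = 9/(-4 + (c + c)*c) = 9/(-4 + (2*c)*c) = 9/(-4 + 2*c²))
p(t, Z) = -4 + 9/(10*t*(-2 + t²)) (p(t, Z) = -4 + (9/(2*(-2 + t²)))/((5*t)) = -4 + (9/(2*(-2 + t²)))*(1/(5*t)) = -4 + 9/(10*t*(-2 + t²)))
(1 + p(l(-3), -1))²*(79939 - 20480) = (1 + (9 - 40*(-20 + (-3)² - 1*(-3))*(-2 + (-20 + (-3)² - 1*(-3))²))/(10*(-20 + (-3)² - 1*(-3))*(-2 + (-20 + (-3)² - 1*(-3))²)))²*(79939 - 20480) = (1 + (9 - 40*(-20 + 9 + 3)*(-2 + (-20 + 9 + 3)²))/(10*(-20 + 9 + 3)*(-2 + (-20 + 9 + 3)²)))²*59459 = (1 + (⅒)*(9 - 40*(-8)*(-2 + (-8)²))/(-8*(-2 + (-8)²)))²*59459 = (1 + (⅒)*(-⅛)*(9 - 40*(-8)*(-2 + 64))/(-2 + 64))²*59459 = (1 + (⅒)*(-⅛)*(9 - 40*(-8)*62)/62)²*59459 = (1 + (⅒)*(-⅛)*(1/62)*(9 + 19840))²*59459 = (1 + (⅒)*(-⅛)*(1/62)*19849)²*59459 = (1 - 19849/4960)²*59459 = (-14889/4960)²*59459 = (221682321/24601600)*59459 = 13181009124339/24601600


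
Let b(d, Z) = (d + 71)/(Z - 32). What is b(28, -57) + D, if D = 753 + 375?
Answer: 100293/89 ≈ 1126.9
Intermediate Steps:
D = 1128
b(d, Z) = (71 + d)/(-32 + Z)
b(28, -57) + D = (71 + 28)/(-32 - 57) + 1128 = 99/(-89) + 1128 = -1/89*99 + 1128 = -99/89 + 1128 = 100293/89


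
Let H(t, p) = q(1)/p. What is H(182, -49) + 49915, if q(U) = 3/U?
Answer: 2445832/49 ≈ 49915.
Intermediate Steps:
H(t, p) = 3/p (H(t, p) = (3/1)/p = (3*1)/p = 3/p)
H(182, -49) + 49915 = 3/(-49) + 49915 = 3*(-1/49) + 49915 = -3/49 + 49915 = 2445832/49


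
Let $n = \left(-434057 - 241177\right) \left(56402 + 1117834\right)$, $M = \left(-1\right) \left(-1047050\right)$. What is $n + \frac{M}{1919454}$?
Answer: $- \frac{760952251023072323}{959727} \approx -7.9288 \cdot 10^{11}$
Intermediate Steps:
$M = 1047050$
$n = -792884071224$ ($n = \left(-675234\right) 1174236 = -792884071224$)
$n + \frac{M}{1919454} = -792884071224 + \frac{1047050}{1919454} = -792884071224 + 1047050 \cdot \frac{1}{1919454} = -792884071224 + \frac{523525}{959727} = - \frac{760952251023072323}{959727}$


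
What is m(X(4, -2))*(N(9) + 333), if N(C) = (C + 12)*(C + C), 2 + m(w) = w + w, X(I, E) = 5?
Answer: 5688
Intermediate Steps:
m(w) = -2 + 2*w (m(w) = -2 + (w + w) = -2 + 2*w)
N(C) = 2*C*(12 + C) (N(C) = (12 + C)*(2*C) = 2*C*(12 + C))
m(X(4, -2))*(N(9) + 333) = (-2 + 2*5)*(2*9*(12 + 9) + 333) = (-2 + 10)*(2*9*21 + 333) = 8*(378 + 333) = 8*711 = 5688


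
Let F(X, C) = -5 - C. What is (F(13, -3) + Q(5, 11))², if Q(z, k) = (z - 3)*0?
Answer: 4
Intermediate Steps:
Q(z, k) = 0 (Q(z, k) = (-3 + z)*0 = 0)
(F(13, -3) + Q(5, 11))² = ((-5 - 1*(-3)) + 0)² = ((-5 + 3) + 0)² = (-2 + 0)² = (-2)² = 4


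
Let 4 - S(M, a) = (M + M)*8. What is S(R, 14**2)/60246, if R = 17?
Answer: -134/30123 ≈ -0.0044484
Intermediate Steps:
S(M, a) = 4 - 16*M (S(M, a) = 4 - (M + M)*8 = 4 - 2*M*8 = 4 - 16*M)
S(R, 14**2)/60246 = (4 - 16*17)/60246 = (4 - 272)*(1/60246) = -268*1/60246 = -134/30123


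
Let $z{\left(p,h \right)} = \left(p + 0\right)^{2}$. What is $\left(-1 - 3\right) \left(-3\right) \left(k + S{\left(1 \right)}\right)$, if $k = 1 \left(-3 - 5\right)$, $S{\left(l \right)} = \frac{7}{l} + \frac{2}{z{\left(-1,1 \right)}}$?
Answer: $12$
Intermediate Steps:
$z{\left(p,h \right)} = p^{2}$
$S{\left(l \right)} = 2 + \frac{7}{l}$ ($S{\left(l \right)} = \frac{7}{l} + \frac{2}{\left(-1\right)^{2}} = \frac{7}{l} + \frac{2}{1} = \frac{7}{l} + 2 \cdot 1 = \frac{7}{l} + 2 = 2 + \frac{7}{l}$)
$k = -8$ ($k = 1 \left(-8\right) = -8$)
$\left(-1 - 3\right) \left(-3\right) \left(k + S{\left(1 \right)}\right) = \left(-1 - 3\right) \left(-3\right) \left(-8 + \left(2 + \frac{7}{1}\right)\right) = \left(-4\right) \left(-3\right) \left(-8 + \left(2 + 7 \cdot 1\right)\right) = 12 \left(-8 + \left(2 + 7\right)\right) = 12 \left(-8 + 9\right) = 12 \cdot 1 = 12$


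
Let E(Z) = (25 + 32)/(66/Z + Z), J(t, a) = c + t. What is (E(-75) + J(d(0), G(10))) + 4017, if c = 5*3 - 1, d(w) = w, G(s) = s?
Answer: 7645382/1897 ≈ 4030.3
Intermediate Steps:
c = 14 (c = 15 - 1 = 14)
J(t, a) = 14 + t
E(Z) = 57/(Z + 66/Z)
(E(-75) + J(d(0), G(10))) + 4017 = (57*(-75)/(66 + (-75)²) + (14 + 0)) + 4017 = (57*(-75)/(66 + 5625) + 14) + 4017 = (57*(-75)/5691 + 14) + 4017 = (57*(-75)*(1/5691) + 14) + 4017 = (-1425/1897 + 14) + 4017 = 25133/1897 + 4017 = 7645382/1897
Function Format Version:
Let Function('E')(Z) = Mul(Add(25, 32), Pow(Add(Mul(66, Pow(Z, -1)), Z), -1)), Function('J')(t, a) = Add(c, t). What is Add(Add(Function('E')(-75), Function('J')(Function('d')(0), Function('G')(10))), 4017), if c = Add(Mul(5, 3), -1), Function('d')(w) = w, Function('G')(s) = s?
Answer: Rational(7645382, 1897) ≈ 4030.3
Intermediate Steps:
c = 14 (c = Add(15, -1) = 14)
Function('J')(t, a) = Add(14, t)
Function('E')(Z) = Mul(57, Pow(Add(Z, Mul(66, Pow(Z, -1))), -1))
Add(Add(Function('E')(-75), Function('J')(Function('d')(0), Function('G')(10))), 4017) = Add(Add(Mul(57, -75, Pow(Add(66, Pow(-75, 2)), -1)), Add(14, 0)), 4017) = Add(Add(Mul(57, -75, Pow(Add(66, 5625), -1)), 14), 4017) = Add(Add(Mul(57, -75, Pow(5691, -1)), 14), 4017) = Add(Add(Mul(57, -75, Rational(1, 5691)), 14), 4017) = Add(Add(Rational(-1425, 1897), 14), 4017) = Add(Rational(25133, 1897), 4017) = Rational(7645382, 1897)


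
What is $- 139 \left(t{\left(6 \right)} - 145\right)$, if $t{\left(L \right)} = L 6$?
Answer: $15151$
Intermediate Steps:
$t{\left(L \right)} = 6 L$
$- 139 \left(t{\left(6 \right)} - 145\right) = - 139 \left(6 \cdot 6 - 145\right) = - 139 \left(36 - 145\right) = \left(-139\right) \left(-109\right) = 15151$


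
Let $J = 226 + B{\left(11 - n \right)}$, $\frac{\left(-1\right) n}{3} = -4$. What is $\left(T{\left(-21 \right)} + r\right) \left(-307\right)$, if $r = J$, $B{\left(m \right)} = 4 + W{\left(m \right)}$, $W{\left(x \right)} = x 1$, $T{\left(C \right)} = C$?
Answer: $-63856$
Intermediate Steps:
$W{\left(x \right)} = x$
$n = 12$ ($n = \left(-3\right) \left(-4\right) = 12$)
$B{\left(m \right)} = 4 + m$
$J = 229$ ($J = 226 + \left(4 + \left(11 - 12\right)\right) = 226 + \left(4 - 1\right) = 226 + 3 = 229$)
$r = 229$
$\left(T{\left(-21 \right)} + r\right) \left(-307\right) = \left(-21 + 229\right) \left(-307\right) = 208 \left(-307\right) = -63856$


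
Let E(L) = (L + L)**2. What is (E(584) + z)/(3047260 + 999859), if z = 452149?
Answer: 1816373/4047119 ≈ 0.44881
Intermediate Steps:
E(L) = 4*L**2 (E(L) = (2*L)**2 = 4*L**2)
(E(584) + z)/(3047260 + 999859) = (4*584**2 + 452149)/(3047260 + 999859) = (4*341056 + 452149)/4047119 = (1364224 + 452149)*(1/4047119) = 1816373*(1/4047119) = 1816373/4047119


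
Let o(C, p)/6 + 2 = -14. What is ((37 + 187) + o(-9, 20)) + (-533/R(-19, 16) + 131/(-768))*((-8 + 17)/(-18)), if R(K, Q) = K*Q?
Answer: 3712457/29184 ≈ 127.21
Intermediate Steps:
o(C, p) = -96 (o(C, p) = -12 + 6*(-14) = -12 - 84 = -96)
((37 + 187) + o(-9, 20)) + (-533/R(-19, 16) + 131/(-768))*((-8 + 17)/(-18)) = ((37 + 187) - 96) + (-533/((-19*16)) + 131/(-768))*((-8 + 17)/(-18)) = (224 - 96) + (-533/(-304) + 131*(-1/768))*(9*(-1/18)) = 128 + (-533*(-1/304) - 131/768)*(-½) = 128 + (533/304 - 131/768)*(-½) = 128 + (23095/14592)*(-½) = 128 - 23095/29184 = 3712457/29184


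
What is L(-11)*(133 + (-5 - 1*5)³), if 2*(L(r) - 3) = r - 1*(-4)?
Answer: 867/2 ≈ 433.50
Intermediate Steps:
L(r) = 5 + r/2 (L(r) = 3 + (r - 1*(-4))/2 = 3 + (r + 4)/2 = 3 + (4 + r)/2 = 3 + (2 + r/2) = 5 + r/2)
L(-11)*(133 + (-5 - 1*5)³) = (5 + (½)*(-11))*(133 + (-5 - 1*5)³) = (5 - 11/2)*(133 + (-5 - 5)³) = -(133 + (-10)³)/2 = -(133 - 1000)/2 = -½*(-867) = 867/2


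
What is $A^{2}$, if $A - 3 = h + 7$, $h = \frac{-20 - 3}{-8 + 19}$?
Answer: $\frac{7569}{121} \approx 62.554$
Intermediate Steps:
$h = - \frac{23}{11} \approx -2.0909$
$A = \frac{87}{11}$ ($A = 3 + \left(- \frac{23}{11} + 7\right) = 3 + \frac{54}{11} = \frac{87}{11} \approx 7.9091$)
$A^{2} = \left(\frac{87}{11}\right)^{2} = \frac{7569}{121}$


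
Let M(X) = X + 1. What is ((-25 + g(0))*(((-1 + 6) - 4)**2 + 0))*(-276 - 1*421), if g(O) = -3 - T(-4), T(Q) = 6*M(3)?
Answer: 36244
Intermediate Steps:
M(X) = 1 + X
T(Q) = 24 (T(Q) = 6*(1 + 3) = 6*4 = 24)
g(O) = -27 (g(O) = -3 - 1*24 = -3 - 24 = -27)
((-25 + g(0))*(((-1 + 6) - 4)**2 + 0))*(-276 - 1*421) = ((-25 - 27)*(((-1 + 6) - 4)**2 + 0))*(-276 - 1*421) = (-52*((5 - 4)**2 + 0))*(-276 - 421) = -52*(1**2 + 0)*(-697) = -52*(1 + 0)*(-697) = -52*1*(-697) = -52*(-697) = 36244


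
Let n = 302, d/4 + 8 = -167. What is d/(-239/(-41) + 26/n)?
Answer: -2166850/18311 ≈ -118.34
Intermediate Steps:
d = -700 (d = -32 + 4*(-167) = -32 - 668 = -700)
d/(-239/(-41) + 26/n) = -700/(-239/(-41) + 26/302) = -700/(-239*(-1/41) + 26*(1/302)) = -700/(239/41 + 13/151) = -700/36622/6191 = -700*6191/36622 = -2166850/18311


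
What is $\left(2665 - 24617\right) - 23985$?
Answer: $-45937$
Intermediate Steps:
$\left(2665 - 24617\right) - 23985 = -21952 - 23985 = -45937$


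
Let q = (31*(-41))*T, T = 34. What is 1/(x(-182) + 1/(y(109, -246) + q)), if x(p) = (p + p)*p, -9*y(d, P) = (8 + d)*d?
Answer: 44631/2956714487 ≈ 1.5095e-5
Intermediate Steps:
y(d, P) = -d*(8 + d)/9 (y(d, P) = -(8 + d)*d/9 = -d*(8 + d)/9)
x(p) = 2*p**2 (x(p) = (2*p)*p = 2*p**2)
q = -43214 (q = (31*(-41))*34 = -1271*34 = -43214)
1/(x(-182) + 1/(y(109, -246) + q)) = 1/(2*(-182)**2 + 1/(-1/9*109*(8 + 109) - 43214)) = 1/(2*33124 + 1/(-1/9*109*117 - 43214)) = 1/(66248 + 1/(-1417 - 43214)) = 1/(66248 + 1/(-44631)) = 1/(66248 - 1/44631) = 1/(2956714487/44631) = 44631/2956714487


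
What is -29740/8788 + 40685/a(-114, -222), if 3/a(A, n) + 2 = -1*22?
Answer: -715086995/2197 ≈ -3.2548e+5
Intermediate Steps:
a(A, n) = -⅛ (a(A, n) = 3/(-2 - 1*22) = 3/(-2 - 22) = 3/(-24) = 3*(-1/24) = -⅛)
-29740/8788 + 40685/a(-114, -222) = -29740/8788 + 40685/(-⅛) = -29740*1/8788 + 40685*(-8) = -7435/2197 - 325480 = -715086995/2197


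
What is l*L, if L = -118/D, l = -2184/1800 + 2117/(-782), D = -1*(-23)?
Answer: 13566283/674475 ≈ 20.114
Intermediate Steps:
D = 23
l = -229937/58650 (l = -2184*1/1800 + 2117*(-1/782) = -91/75 - 2117/782 = -229937/58650 ≈ -3.9205)
L = -118/23 ≈ -5.1304
l*L = -229937/58650*(-118/23) = 13566283/674475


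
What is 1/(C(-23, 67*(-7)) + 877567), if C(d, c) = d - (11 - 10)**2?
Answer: 1/877543 ≈ 1.1395e-6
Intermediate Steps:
C(d, c) = -1 + d (C(d, c) = d - 1*1**2 = d - 1*1 = d - 1 = -1 + d)
1/(C(-23, 67*(-7)) + 877567) = 1/((-1 - 23) + 877567) = 1/(-24 + 877567) = 1/877543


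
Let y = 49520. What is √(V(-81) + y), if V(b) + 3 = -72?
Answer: √49445 ≈ 222.36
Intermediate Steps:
V(b) = -75 (V(b) = -3 - 72 = -75)
√(V(-81) + y) = √(-75 + 49520) = √49445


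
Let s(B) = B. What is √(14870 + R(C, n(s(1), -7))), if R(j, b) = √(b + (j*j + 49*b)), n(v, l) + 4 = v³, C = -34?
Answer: √(14870 + √1006) ≈ 122.07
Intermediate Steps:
n(v, l) = -4 + v³
R(j, b) = √(j² + 50*b) (R(j, b) = √(b + (j² + 49*b)) = √(j² + 50*b))
√(14870 + R(C, n(s(1), -7))) = √(14870 + √((-34)² + 50*(-4 + 1³))) = √(14870 + √(1156 + 50*(-4 + 1))) = √(14870 + √(1156 + 50*(-3))) = √(14870 + √(1156 - 150)) = √(14870 + √1006)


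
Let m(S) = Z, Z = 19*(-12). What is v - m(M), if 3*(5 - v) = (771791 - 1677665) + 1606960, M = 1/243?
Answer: -700387/3 ≈ -2.3346e+5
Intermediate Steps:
M = 1/243 ≈ 0.0041152
Z = -228
v = -701071/3 (v = 5 - ((771791 - 1677665) + 1606960)/3 = 5 - (-905874 + 1606960)/3 = 5 - 1/3*701086 = 5 - 701086/3 = -701071/3 ≈ -2.3369e+5)
m(S) = -228
v - m(M) = -701071/3 - 1*(-228) = -701071/3 + 228 = -700387/3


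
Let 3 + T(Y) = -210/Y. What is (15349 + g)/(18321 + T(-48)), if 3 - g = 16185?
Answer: -6664/146579 ≈ -0.045464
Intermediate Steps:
g = -16182 (g = 3 - 1*16185 = 3 - 16185 = -16182)
T(Y) = -3 - 210/Y
(15349 + g)/(18321 + T(-48)) = (15349 - 16182)/(18321 + (-3 - 210/(-48))) = -833/(18321 + (-3 - 210*(-1/48))) = -833/(18321 + (-3 + 35/8)) = -833/(18321 + 11/8) = -833/146579/8 = -833*8/146579 = -6664/146579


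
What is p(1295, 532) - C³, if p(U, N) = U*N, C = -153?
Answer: 4270517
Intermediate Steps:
p(U, N) = N*U
p(1295, 532) - C³ = 532*1295 - 1*(-153)³ = 688940 - 1*(-3581577) = 688940 + 3581577 = 4270517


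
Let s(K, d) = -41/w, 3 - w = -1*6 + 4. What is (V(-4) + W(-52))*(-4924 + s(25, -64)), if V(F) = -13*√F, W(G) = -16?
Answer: 394576/5 + 641186*I/5 ≈ 78915.0 + 1.2824e+5*I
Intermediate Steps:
w = 5 (w = 3 - (-1*6 + 4) = 3 - (-6 + 4) = 3 - 1*(-2) = 3 + 2 = 5)
s(K, d) = -41/5
(V(-4) + W(-52))*(-4924 + s(25, -64)) = (-26*I - 16)*(-4924 - 41/5) = (-26*I - 16)*(-24661/5) = (-16 - 26*I)*(-24661/5) = 394576/5 + 641186*I/5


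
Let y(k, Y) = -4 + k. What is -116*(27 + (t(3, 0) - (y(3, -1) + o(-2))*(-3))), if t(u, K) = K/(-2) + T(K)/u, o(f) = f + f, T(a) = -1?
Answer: -4060/3 ≈ -1353.3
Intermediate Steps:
o(f) = 2*f
t(u, K) = -1/u - K/2 (t(u, K) = K/(-2) - 1/u = K*(-½) - 1/u = -K/2 - 1/u = -1/u - K/2)
-116*(27 + (t(3, 0) - (y(3, -1) + o(-2))*(-3))) = -116*(27 + ((-1/3 - ½*0) - ((-4 + 3) + 2*(-2))*(-3))) = -116*(27 + ((-1*⅓ + 0) - (-1 - 4)*(-3))) = -116*(27 + ((-⅓ + 0) - (-5)*(-3))) = -116*(27 + (-⅓ - 1*15)) = -116*(27 + (-⅓ - 15)) = -116*(27 - 46/3) = -116*35/3 = -4060/3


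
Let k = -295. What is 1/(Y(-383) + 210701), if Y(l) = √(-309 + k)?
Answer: 210701/44394912005 - 2*I*√151/44394912005 ≈ 4.7461e-6 - 5.5359e-10*I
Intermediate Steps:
Y(l) = 2*I*√151 (Y(l) = √(-309 - 295) = √(-604) = 2*I*√151)
1/(Y(-383) + 210701) = 1/(2*I*√151 + 210701) = 1/(210701 + 2*I*√151)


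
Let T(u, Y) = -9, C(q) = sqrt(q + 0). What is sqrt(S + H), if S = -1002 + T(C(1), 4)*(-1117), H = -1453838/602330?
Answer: 2*sqrt(213504165110)/9715 ≈ 95.124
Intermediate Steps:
C(q) = sqrt(q)
H = -23449/9715 (H = -1453838*1/602330 = -23449/9715 ≈ -2.4137)
S = 9051 (S = -1002 - 9*(-1117) = -1002 + 10053 = 9051)
sqrt(S + H) = sqrt(9051 - 23449/9715) = sqrt(87907016/9715) = 2*sqrt(213504165110)/9715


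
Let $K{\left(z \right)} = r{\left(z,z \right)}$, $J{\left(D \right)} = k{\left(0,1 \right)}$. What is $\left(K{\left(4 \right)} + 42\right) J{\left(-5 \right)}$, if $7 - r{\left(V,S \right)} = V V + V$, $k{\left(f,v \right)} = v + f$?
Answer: $29$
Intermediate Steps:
$k{\left(f,v \right)} = f + v$
$r{\left(V,S \right)} = 7 - V - V^{2}$ ($r{\left(V,S \right)} = 7 - \left(V V + V\right) = 7 - \left(V^{2} + V\right) = 7 - \left(V + V^{2}\right) = 7 - V - V^{2}$)
$J{\left(D \right)} = 1$ ($J{\left(D \right)} = 0 + 1 = 1$)
$K{\left(z \right)} = 7 - z - z^{2}$
$\left(K{\left(4 \right)} + 42\right) J{\left(-5 \right)} = \left(\left(7 - 4 - 4^{2}\right) + 42\right) 1 = \left(\left(7 - 4 - 16\right) + 42\right) 1 = \left(-13 + 42\right) 1 = 29 \cdot 1 = 29$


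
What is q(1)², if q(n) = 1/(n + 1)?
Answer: ¼ ≈ 0.25000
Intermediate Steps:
q(n) = 1/(1 + n)
q(1)² = (1/(1 + 1))² = (1/2)² = (½)² = ¼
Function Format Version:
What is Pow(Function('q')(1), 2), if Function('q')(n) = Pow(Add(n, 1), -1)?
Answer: Rational(1, 4) ≈ 0.25000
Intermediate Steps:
Function('q')(n) = Pow(Add(1, n), -1)
Pow(Function('q')(1), 2) = Pow(Pow(Add(1, 1), -1), 2) = Pow(Pow(2, -1), 2) = Pow(Rational(1, 2), 2) = Rational(1, 4)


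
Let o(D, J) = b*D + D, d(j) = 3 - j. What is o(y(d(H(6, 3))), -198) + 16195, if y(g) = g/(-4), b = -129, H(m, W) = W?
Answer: 16195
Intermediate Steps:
y(g) = -g/4 (y(g) = g*(-¼) = -g/4)
o(D, J) = -128*D (o(D, J) = -129*D + D = -128*D)
o(y(d(H(6, 3))), -198) + 16195 = -(-32)*(3 - 1*3) + 16195 = -(-32)*(3 - 3) + 16195 = -(-32)*0 + 16195 = -128*0 + 16195 = 0 + 16195 = 16195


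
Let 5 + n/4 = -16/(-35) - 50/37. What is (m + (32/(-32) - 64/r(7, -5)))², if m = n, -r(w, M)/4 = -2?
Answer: 1779742969/1677025 ≈ 1061.3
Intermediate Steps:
r(w, M) = 8 (r(w, M) = -4*(-2) = 8)
n = -30532/1295 (n = -20 + 4*(-16/(-35) - 50/37) = -20 + 4*(-16*(-1/35) - 50*1/37) = -20 + 4*(16/35 - 50/37) = -20 + 4*(-1158/1295) = -20 - 4632/1295 = -30532/1295 ≈ -23.577)
m = -30532/1295 ≈ -23.577
(m + (32/(-32) - 64/r(7, -5)))² = (-30532/1295 + (32/(-32) - 64/8))² = (-30532/1295 + (32*(-1/32) - 64*⅛))² = (-30532/1295 + (-1 - 8))² = (-30532/1295 - 9)² = (-42187/1295)² = 1779742969/1677025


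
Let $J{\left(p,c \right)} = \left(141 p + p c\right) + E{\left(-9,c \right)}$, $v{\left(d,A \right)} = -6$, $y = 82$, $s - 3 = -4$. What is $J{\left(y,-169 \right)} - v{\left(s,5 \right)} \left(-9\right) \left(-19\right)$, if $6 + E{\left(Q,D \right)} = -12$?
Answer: $-1288$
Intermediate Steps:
$s = -1$ ($s = 3 - 4 = -1$)
$E{\left(Q,D \right)} = -18$ ($E{\left(Q,D \right)} = -6 - 12 = -18$)
$J{\left(p,c \right)} = -18 + 141 p + c p$ ($J{\left(p,c \right)} = \left(141 p + p c\right) - 18 = \left(141 p + c p\right) - 18 = -18 + 141 p + c p$)
$J{\left(y,-169 \right)} - v{\left(s,5 \right)} \left(-9\right) \left(-19\right) = \left(-18 + 141 \cdot 82 - 13858\right) - \left(-6\right) \left(-9\right) \left(-19\right) = \left(-18 + 11562 - 13858\right) - 54 \left(-19\right) = -2314 - -1026 = -2314 + 1026 = -1288$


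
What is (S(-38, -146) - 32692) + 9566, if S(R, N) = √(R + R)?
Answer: -23126 + 2*I*√19 ≈ -23126.0 + 8.7178*I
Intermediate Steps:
S(R, N) = √2*√R (S(R, N) = √(2*R) = √2*√R)
(S(-38, -146) - 32692) + 9566 = (√2*√(-38) - 32692) + 9566 = (√2*(I*√38) - 32692) + 9566 = (2*I*√19 - 32692) + 9566 = (-32692 + 2*I*√19) + 9566 = -23126 + 2*I*√19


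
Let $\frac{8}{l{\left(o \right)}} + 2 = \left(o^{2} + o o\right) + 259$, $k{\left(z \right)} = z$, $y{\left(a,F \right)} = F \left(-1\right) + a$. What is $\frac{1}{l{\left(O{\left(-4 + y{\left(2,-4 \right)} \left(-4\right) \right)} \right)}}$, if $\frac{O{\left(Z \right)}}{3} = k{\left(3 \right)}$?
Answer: $\frac{419}{8} \approx 52.375$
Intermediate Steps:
$y{\left(a,F \right)} = a - F$ ($y{\left(a,F \right)} = - F + a = a - F$)
$O{\left(Z \right)} = 9$ ($O{\left(Z \right)} = 3 \cdot 3 = 9$)
$l{\left(o \right)} = \frac{8}{257 + 2 o^{2}}$ ($l{\left(o \right)} = \frac{8}{-2 + \left(\left(o^{2} + o o\right) + 259\right)} = \frac{8}{-2 + \left(\left(o^{2} + o^{2}\right) + 259\right)} = \frac{8}{-2 + \left(2 o^{2} + 259\right)} = \frac{8}{-2 + \left(259 + 2 o^{2}\right)} = \frac{8}{257 + 2 o^{2}}$)
$\frac{1}{l{\left(O{\left(-4 + y{\left(2,-4 \right)} \left(-4\right) \right)} \right)}} = \frac{1}{8 \frac{1}{257 + 2 \cdot 9^{2}}} = \frac{1}{8 \frac{1}{257 + 2 \cdot 81}} = \frac{1}{8 \frac{1}{257 + 162}} = \frac{1}{8 \cdot \frac{1}{419}} = \frac{1}{\frac{8}{419}} = \frac{419}{8}$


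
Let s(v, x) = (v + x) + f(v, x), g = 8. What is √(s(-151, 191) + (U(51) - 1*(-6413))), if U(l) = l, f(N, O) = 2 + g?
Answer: √6514 ≈ 80.709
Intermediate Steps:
f(N, O) = 10 (f(N, O) = 2 + 8 = 10)
s(v, x) = 10 + v + x (s(v, x) = (v + x) + 10 = 10 + v + x)
√(s(-151, 191) + (U(51) - 1*(-6413))) = √((10 - 151 + 191) + (51 - 1*(-6413))) = √(50 + (51 + 6413)) = √(50 + 6464) = √6514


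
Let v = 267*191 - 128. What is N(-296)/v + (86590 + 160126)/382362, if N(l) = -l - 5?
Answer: 6330731773/9725186289 ≈ 0.65096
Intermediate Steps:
N(l) = -5 - l
v = 50869 (v = 50997 - 128 = 50869)
N(-296)/v + (86590 + 160126)/382362 = (-5 - 1*(-296))/50869 + (86590 + 160126)/382362 = (-5 + 296)*(1/50869) + 246716*(1/382362) = 291*(1/50869) + 123358/191181 = 291/50869 + 123358/191181 = 6330731773/9725186289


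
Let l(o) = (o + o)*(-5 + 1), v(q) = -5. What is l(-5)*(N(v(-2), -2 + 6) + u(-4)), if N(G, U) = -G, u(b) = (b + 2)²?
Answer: 360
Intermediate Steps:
u(b) = (2 + b)²
l(o) = -8*o (l(o) = (2*o)*(-4) = -8*o)
l(-5)*(N(v(-2), -2 + 6) + u(-4)) = (-8*(-5))*(-1*(-5) + (2 - 4)²) = 40*(5 + (-2)²) = 40*(5 + 4) = 40*9 = 360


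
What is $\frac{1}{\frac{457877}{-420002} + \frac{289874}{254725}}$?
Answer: $\frac{106985009450}{5114940923} \approx 20.916$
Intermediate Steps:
$\frac{1}{\frac{457877}{-420002} + \frac{289874}{254725}} = \frac{1}{457877 \left(- \frac{1}{420002}\right) + 289874 \cdot \frac{1}{254725}} = \frac{1}{- \frac{457877}{420002} + \frac{289874}{254725}} = \frac{1}{\frac{5114940923}{106985009450}} = \frac{106985009450}{5114940923}$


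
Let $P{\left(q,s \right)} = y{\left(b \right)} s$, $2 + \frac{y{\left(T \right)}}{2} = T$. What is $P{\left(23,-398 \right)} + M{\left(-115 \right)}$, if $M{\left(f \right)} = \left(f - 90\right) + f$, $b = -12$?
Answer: $10824$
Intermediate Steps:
$y{\left(T \right)} = -4 + 2 T$
$P{\left(q,s \right)} = - 28 s$ ($P{\left(q,s \right)} = \left(-4 + 2 \left(-12\right)\right) s = \left(-4 - 24\right) s = - 28 s$)
$M{\left(f \right)} = -90 + 2 f$ ($M{\left(f \right)} = \left(-90 + f\right) + f = -90 + 2 f$)
$P{\left(23,-398 \right)} + M{\left(-115 \right)} = \left(-28\right) \left(-398\right) + \left(-90 + 2 \left(-115\right)\right) = 11144 - 320 = 10824$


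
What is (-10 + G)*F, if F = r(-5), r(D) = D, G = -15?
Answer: 125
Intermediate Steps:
F = -5
(-10 + G)*F = (-10 - 15)*(-5) = -25*(-5) = 125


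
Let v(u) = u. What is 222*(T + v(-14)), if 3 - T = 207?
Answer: -48396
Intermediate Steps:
T = -204 (T = 3 - 1*207 = 3 - 207 = -204)
222*(T + v(-14)) = 222*(-204 - 14) = 222*(-218) = -48396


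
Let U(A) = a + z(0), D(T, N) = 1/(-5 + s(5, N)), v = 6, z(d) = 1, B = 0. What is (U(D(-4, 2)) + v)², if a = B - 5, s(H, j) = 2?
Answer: 4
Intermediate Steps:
D(T, N) = -⅓ (D(T, N) = 1/(-5 + 2) = 1/(-3) = -⅓)
a = -5 (a = 0 - 5 = -5)
U(A) = -4 (U(A) = -5 + 1 = -4)
(U(D(-4, 2)) + v)² = (-4 + 6)² = 2² = 4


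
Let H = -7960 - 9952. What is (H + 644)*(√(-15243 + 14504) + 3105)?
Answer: -53617140 - 17268*I*√739 ≈ -5.3617e+7 - 4.6942e+5*I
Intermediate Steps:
H = -17912
(H + 644)*(√(-15243 + 14504) + 3105) = (-17912 + 644)*(√(-15243 + 14504) + 3105) = -17268*(√(-739) + 3105) = -17268*(I*√739 + 3105) = -17268*(3105 + I*√739) = -53617140 - 17268*I*√739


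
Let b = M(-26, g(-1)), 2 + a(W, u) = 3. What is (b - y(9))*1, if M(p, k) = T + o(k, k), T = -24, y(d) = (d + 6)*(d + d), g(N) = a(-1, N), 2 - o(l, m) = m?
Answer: -293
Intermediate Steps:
a(W, u) = 1 (a(W, u) = -2 + 3 = 1)
o(l, m) = 2 - m
g(N) = 1
y(d) = 2*d*(6 + d) (y(d) = (6 + d)*(2*d) = 2*d*(6 + d))
M(p, k) = -22 - k (M(p, k) = -24 + (2 - k) = -22 - k)
b = -23 (b = -22 - 1*1 = -22 - 1 = -23)
(b - y(9))*1 = (-23 - 2*9*(6 + 9))*1 = (-23 - 2*9*15)*1 = (-23 - 1*270)*1 = (-23 - 270)*1 = -293*1 = -293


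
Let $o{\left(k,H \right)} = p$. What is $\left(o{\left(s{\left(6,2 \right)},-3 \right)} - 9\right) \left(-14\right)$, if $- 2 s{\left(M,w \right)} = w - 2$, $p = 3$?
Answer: $84$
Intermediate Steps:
$s{\left(M,w \right)} = 1 - \frac{w}{2}$ ($s{\left(M,w \right)} = - \frac{w - 2}{2} = - \frac{-2 + w}{2} = 1 - \frac{w}{2}$)
$o{\left(k,H \right)} = 3$
$\left(o{\left(s{\left(6,2 \right)},-3 \right)} - 9\right) \left(-14\right) = \left(3 - 9\right) \left(-14\right) = \left(-6\right) \left(-14\right) = 84$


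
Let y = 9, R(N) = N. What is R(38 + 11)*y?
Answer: 441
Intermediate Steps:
R(38 + 11)*y = (38 + 11)*9 = 49*9 = 441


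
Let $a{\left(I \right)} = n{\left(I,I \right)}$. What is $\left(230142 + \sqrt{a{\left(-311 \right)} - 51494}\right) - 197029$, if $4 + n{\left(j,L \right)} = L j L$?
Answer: $33113 + i \sqrt{30131729} \approx 33113.0 + 5489.2 i$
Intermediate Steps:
$n{\left(j,L \right)} = -4 + j L^{2}$ ($n{\left(j,L \right)} = -4 + L j L = -4 + j L^{2}$)
$a{\left(I \right)} = -4 + I^{3}$ ($a{\left(I \right)} = -4 + I I^{2} = -4 + I^{3}$)
$\left(230142 + \sqrt{a{\left(-311 \right)} - 51494}\right) - 197029 = \left(230142 + \sqrt{\left(-4 + \left(-311\right)^{3}\right) - 51494}\right) - 197029 = \left(230142 + \sqrt{\left(-4 - 30080231\right) - 51494}\right) - 197029 = \left(230142 + \sqrt{-30080235 - 51494}\right) - 197029 = \left(230142 + \sqrt{-30131729}\right) - 197029 = \left(230142 + i \sqrt{30131729}\right) - 197029 = 33113 + i \sqrt{30131729}$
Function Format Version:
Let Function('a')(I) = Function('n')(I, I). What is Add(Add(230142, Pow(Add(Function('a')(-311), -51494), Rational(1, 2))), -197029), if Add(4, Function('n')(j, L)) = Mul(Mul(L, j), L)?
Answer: Add(33113, Mul(I, Pow(30131729, Rational(1, 2)))) ≈ Add(33113., Mul(5489.2, I))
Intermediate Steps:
Function('n')(j, L) = Add(-4, Mul(j, Pow(L, 2))) (Function('n')(j, L) = Add(-4, Mul(Mul(L, j), L)) = Add(-4, Mul(j, Pow(L, 2))))
Function('a')(I) = Add(-4, Pow(I, 3)) (Function('a')(I) = Add(-4, Mul(I, Pow(I, 2))) = Add(-4, Pow(I, 3)))
Add(Add(230142, Pow(Add(Function('a')(-311), -51494), Rational(1, 2))), -197029) = Add(Add(230142, Pow(Add(Add(-4, Pow(-311, 3)), -51494), Rational(1, 2))), -197029) = Add(Add(230142, Pow(Add(Add(-4, -30080231), -51494), Rational(1, 2))), -197029) = Add(Add(230142, Pow(Add(-30080235, -51494), Rational(1, 2))), -197029) = Add(Add(230142, Pow(-30131729, Rational(1, 2))), -197029) = Add(Add(230142, Mul(I, Pow(30131729, Rational(1, 2)))), -197029) = Add(33113, Mul(I, Pow(30131729, Rational(1, 2))))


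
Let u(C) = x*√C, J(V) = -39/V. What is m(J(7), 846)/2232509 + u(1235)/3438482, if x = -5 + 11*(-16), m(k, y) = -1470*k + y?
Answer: 9036/2232509 - 181*√1235/3438482 ≈ 0.0021976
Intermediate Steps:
m(k, y) = y - 1470*k
x = -181 (x = -5 - 176 = -181)
u(C) = -181*√C
m(J(7), 846)/2232509 + u(1235)/3438482 = (846 - (-57330)/7)/2232509 - 181*√1235/3438482 = (846 - (-57330)/7)*(1/2232509) - 181*√1235*(1/3438482) = (846 - 1470*(-39/7))*(1/2232509) - 181*√1235/3438482 = (846 + 8190)*(1/2232509) - 181*√1235/3438482 = 9036*(1/2232509) - 181*√1235/3438482 = 9036/2232509 - 181*√1235/3438482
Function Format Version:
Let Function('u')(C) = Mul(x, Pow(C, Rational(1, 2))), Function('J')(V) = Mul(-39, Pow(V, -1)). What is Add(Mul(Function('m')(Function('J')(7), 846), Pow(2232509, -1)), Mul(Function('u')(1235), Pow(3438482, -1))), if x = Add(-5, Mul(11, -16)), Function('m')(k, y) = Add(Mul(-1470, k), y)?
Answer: Add(Rational(9036, 2232509), Mul(Rational(-181, 3438482), Pow(1235, Rational(1, 2)))) ≈ 0.0021976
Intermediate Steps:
Function('m')(k, y) = Add(y, Mul(-1470, k))
x = -181 (x = Add(-5, -176) = -181)
Function('u')(C) = Mul(-181, Pow(C, Rational(1, 2)))
Add(Mul(Function('m')(Function('J')(7), 846), Pow(2232509, -1)), Mul(Function('u')(1235), Pow(3438482, -1))) = Add(Mul(Add(846, Mul(-1470, Mul(-39, Pow(7, -1)))), Pow(2232509, -1)), Mul(Mul(-181, Pow(1235, Rational(1, 2))), Pow(3438482, -1))) = Add(Mul(Add(846, Mul(-1470, Mul(-39, Rational(1, 7)))), Rational(1, 2232509)), Mul(Mul(-181, Pow(1235, Rational(1, 2))), Rational(1, 3438482))) = Add(Mul(Add(846, Mul(-1470, Rational(-39, 7))), Rational(1, 2232509)), Mul(Rational(-181, 3438482), Pow(1235, Rational(1, 2)))) = Add(Mul(Add(846, 8190), Rational(1, 2232509)), Mul(Rational(-181, 3438482), Pow(1235, Rational(1, 2)))) = Add(Mul(9036, Rational(1, 2232509)), Mul(Rational(-181, 3438482), Pow(1235, Rational(1, 2)))) = Add(Rational(9036, 2232509), Mul(Rational(-181, 3438482), Pow(1235, Rational(1, 2))))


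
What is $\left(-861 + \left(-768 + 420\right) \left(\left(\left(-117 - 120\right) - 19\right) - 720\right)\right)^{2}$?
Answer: $114776631369$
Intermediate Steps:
$\left(-861 + \left(-768 + 420\right) \left(\left(\left(-117 - 120\right) - 19\right) - 720\right)\right)^{2} = \left(-861 - 348 \left(\left(-237 - 19\right) - 720\right)\right)^{2} = \left(-861 - 348 \left(-256 - 720\right)\right)^{2} = \left(-861 - -339648\right)^{2} = \left(-861 + 339648\right)^{2} = 338787^{2} = 114776631369$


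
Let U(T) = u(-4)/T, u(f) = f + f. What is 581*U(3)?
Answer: -4648/3 ≈ -1549.3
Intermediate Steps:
u(f) = 2*f
U(T) = -8/T (U(T) = (2*(-4))/T = -8/T)
581*U(3) = 581*(-8/3) = -4648/3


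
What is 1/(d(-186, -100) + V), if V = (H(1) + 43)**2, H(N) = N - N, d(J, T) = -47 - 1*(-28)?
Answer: 1/1830 ≈ 0.00054645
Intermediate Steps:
d(J, T) = -19 (d(J, T) = -47 + 28 = -19)
H(N) = 0
V = 1849 (V = (0 + 43)**2 = 43**2 = 1849)
1/(d(-186, -100) + V) = 1/(-19 + 1849) = 1/1830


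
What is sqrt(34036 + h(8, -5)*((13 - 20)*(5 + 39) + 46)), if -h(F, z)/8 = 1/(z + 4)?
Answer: 2*sqrt(7985) ≈ 178.72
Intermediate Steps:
h(F, z) = -8/(4 + z) (h(F, z) = -8/(z + 4) = -8/(4 + z))
sqrt(34036 + h(8, -5)*((13 - 20)*(5 + 39) + 46)) = sqrt(34036 + (-8/(4 - 5))*((13 - 20)*(5 + 39) + 46)) = sqrt(34036 + (-8/(-1))*(-7*44 + 46)) = sqrt(34036 + (-8*(-1))*(-308 + 46)) = sqrt(34036 + 8*(-262)) = sqrt(34036 - 2096) = sqrt(31940) = 2*sqrt(7985)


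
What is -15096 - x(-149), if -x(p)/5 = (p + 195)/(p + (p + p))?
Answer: -6748142/447 ≈ -15097.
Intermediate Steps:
x(p) = -5*(195 + p)/(3*p) (x(p) = -5*(p + 195)/(p + (p + p)) = -5*(195 + p)/(p + 2*p) = -5*(195 + p)/(3*p))
-15096 - x(-149) = -15096 - (-5/3 - 325/(-149)) = -15096 - (-5/3 - 325*(-1/149)) = -15096 - (-5/3 + 325/149) = -15096 - 1*230/447 = -15096 - 230/447 = -6748142/447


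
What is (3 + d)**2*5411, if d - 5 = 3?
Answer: 654731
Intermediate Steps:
d = 8 (d = 5 + 3 = 8)
(3 + d)**2*5411 = (3 + 8)**2*5411 = 11**2*5411 = 121*5411 = 654731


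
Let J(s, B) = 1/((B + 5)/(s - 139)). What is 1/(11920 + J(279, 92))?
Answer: 97/1156380 ≈ 8.3882e-5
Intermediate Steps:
J(s, B) = (-139 + s)/(5 + B) (J(s, B) = 1/((5 + B)/(-139 + s)) = (-139 + s)/(5 + B))
1/(11920 + J(279, 92)) = 1/(11920 + (-139 + 279)/(5 + 92)) = 1/(11920 + 140/97) = 1/(1156380/97) = 97/1156380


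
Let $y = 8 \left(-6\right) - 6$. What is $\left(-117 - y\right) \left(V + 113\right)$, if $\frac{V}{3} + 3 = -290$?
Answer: $48258$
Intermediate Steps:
$V = -879$ ($V = -9 + 3 \left(-290\right) = -9 - 870 = -879$)
$y = -54$ ($y = -48 - 6 = -54$)
$\left(-117 - y\right) \left(V + 113\right) = \left(-117 - -54\right) \left(-879 + 113\right) = \left(-117 + 54\right) \left(-766\right) = \left(-63\right) \left(-766\right) = 48258$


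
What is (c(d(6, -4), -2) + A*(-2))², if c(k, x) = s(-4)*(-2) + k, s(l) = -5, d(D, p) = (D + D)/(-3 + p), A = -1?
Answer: 5184/49 ≈ 105.80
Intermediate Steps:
d(D, p) = 2*D/(-3 + p) (d(D, p) = (2*D)/(-3 + p) = 2*D/(-3 + p))
c(k, x) = 10 + k (c(k, x) = -5*(-2) + k = 10 + k)
(c(d(6, -4), -2) + A*(-2))² = ((10 + 2*6/(-3 - 4)) - 1*(-2))² = ((10 + 2*6/(-7)) + 2)² = ((10 + 2*6*(-⅐)) + 2)² = ((10 - 12/7) + 2)² = (58/7 + 2)² = (72/7)² = 5184/49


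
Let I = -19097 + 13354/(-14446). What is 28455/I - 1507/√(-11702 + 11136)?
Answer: -68510155/45981436 + 1507*I*√566/566 ≈ -1.49 + 63.344*I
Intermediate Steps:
I = -137944308/7223 (I = -19097 + 13354*(-1/14446) = -19097 - 6677/7223 = -137944308/7223 ≈ -19098.)
28455/I - 1507/√(-11702 + 11136) = 28455/(-137944308/7223) - 1507/√(-11702 + 11136) = 28455*(-7223/137944308) - 1507*(-I*√566/566) = -68510155/45981436 - 1507*(-I*√566/566) = -68510155/45981436 - (-1507)*I*√566/566 = -68510155/45981436 + 1507*I*√566/566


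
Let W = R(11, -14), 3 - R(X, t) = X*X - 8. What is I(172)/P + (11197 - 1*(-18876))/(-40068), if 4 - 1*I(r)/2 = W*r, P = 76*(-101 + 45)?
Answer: -96598/10017 ≈ -9.6434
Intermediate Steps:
R(X, t) = 11 - X**2 (R(X, t) = 3 - (X*X - 8) = 3 - (X**2 - 8) = 3 - (-8 + X**2) = 3 + (8 - X**2) = 11 - X**2)
P = -4256 (P = 76*(-56) = -4256)
W = -110 (W = 11 - 1*11**2 = 11 - 1*121 = 11 - 121 = -110)
I(r) = 8 + 220*r (I(r) = 8 - (-220)*r = 8 + 220*r)
I(172)/P + (11197 - 1*(-18876))/(-40068) = (8 + 220*172)/(-4256) + (11197 - 1*(-18876))/(-40068) = (8 + 37840)*(-1/4256) + (11197 + 18876)*(-1/40068) = 37848*(-1/4256) + 30073*(-1/40068) = -249/28 - 30073/40068 = -96598/10017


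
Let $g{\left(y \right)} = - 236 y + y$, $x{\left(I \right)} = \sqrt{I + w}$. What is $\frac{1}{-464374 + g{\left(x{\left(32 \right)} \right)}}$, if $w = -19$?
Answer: $- \frac{464374}{215642493951} + \frac{235 \sqrt{13}}{215642493951} \approx -2.1495 \cdot 10^{-6}$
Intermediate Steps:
$x{\left(I \right)} = \sqrt{-19 + I}$ ($x{\left(I \right)} = \sqrt{I - 19} = \sqrt{-19 + I}$)
$g{\left(y \right)} = - 235 y$
$\frac{1}{-464374 + g{\left(x{\left(32 \right)} \right)}} = \frac{1}{-464374 - 235 \sqrt{-19 + 32}} = \frac{1}{-464374 - 235 \sqrt{13}}$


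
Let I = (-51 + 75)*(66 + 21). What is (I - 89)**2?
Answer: 3996001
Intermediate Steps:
I = 2088 (I = 24*87 = 2088)
(I - 89)**2 = (2088 - 89)**2 = 1999**2 = 3996001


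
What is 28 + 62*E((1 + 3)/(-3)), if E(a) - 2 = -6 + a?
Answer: -908/3 ≈ -302.67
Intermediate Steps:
E(a) = -4 + a (E(a) = 2 + (-6 + a) = -4 + a)
28 + 62*E((1 + 3)/(-3)) = 28 + 62*(-4 + (1 + 3)/(-3)) = 28 + 62*(-4 + 4*(-⅓)) = 28 + 62*(-4 - 4/3) = 28 + 62*(-16/3) = 28 - 992/3 = -908/3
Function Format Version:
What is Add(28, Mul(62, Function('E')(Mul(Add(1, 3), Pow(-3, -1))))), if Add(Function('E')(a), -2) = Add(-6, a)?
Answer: Rational(-908, 3) ≈ -302.67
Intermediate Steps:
Function('E')(a) = Add(-4, a) (Function('E')(a) = Add(2, Add(-6, a)) = Add(-4, a))
Add(28, Mul(62, Function('E')(Mul(Add(1, 3), Pow(-3, -1))))) = Add(28, Mul(62, Add(-4, Mul(Add(1, 3), Pow(-3, -1))))) = Add(28, Mul(62, Add(-4, Mul(4, Rational(-1, 3))))) = Add(28, Mul(62, Add(-4, Rational(-4, 3)))) = Add(28, Mul(62, Rational(-16, 3))) = Add(28, Rational(-992, 3)) = Rational(-908, 3)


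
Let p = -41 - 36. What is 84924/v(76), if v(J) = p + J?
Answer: -84924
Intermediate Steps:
p = -77
v(J) = -77 + J
84924/v(76) = 84924/(-77 + 76) = 84924/(-1) = 84924*(-1) = -84924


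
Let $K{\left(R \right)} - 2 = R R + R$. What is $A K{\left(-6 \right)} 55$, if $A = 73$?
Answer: $128480$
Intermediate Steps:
$K{\left(R \right)} = 2 + R + R^{2}$ ($K{\left(R \right)} = 2 + \left(R R + R\right) = 2 + \left(R^{2} + R\right) = 2 + \left(R + R^{2}\right) = 2 + R + R^{2}$)
$A K{\left(-6 \right)} 55 = 73 \left(2 - 6 + \left(-6\right)^{2}\right) 55 = 73 \left(2 - 6 + 36\right) 55 = 73 \cdot 32 \cdot 55 = 2336 \cdot 55 = 128480$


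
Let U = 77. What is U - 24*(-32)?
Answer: 845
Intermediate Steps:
U - 24*(-32) = 77 - 24*(-32) = 77 + 768 = 845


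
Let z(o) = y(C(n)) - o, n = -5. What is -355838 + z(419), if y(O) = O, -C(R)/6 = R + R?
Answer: -356197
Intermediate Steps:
C(R) = -12*R (C(R) = -6*(R + R) = -12*R)
z(o) = 60 - o (z(o) = -12*(-5) - o = 60 - o)
-355838 + z(419) = -355838 + (60 - 1*419) = -355838 + (60 - 419) = -355838 - 359 = -356197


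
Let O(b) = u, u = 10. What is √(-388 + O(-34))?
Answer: 3*I*√42 ≈ 19.442*I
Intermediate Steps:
O(b) = 10
√(-388 + O(-34)) = √(-388 + 10) = √(-378) = 3*I*√42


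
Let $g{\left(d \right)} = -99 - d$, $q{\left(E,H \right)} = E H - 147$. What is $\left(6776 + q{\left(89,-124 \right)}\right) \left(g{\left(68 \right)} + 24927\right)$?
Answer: $-109117320$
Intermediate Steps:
$q{\left(E,H \right)} = -147 + E H$
$\left(6776 + q{\left(89,-124 \right)}\right) \left(g{\left(68 \right)} + 24927\right) = \left(6776 + \left(-147 + 89 \left(-124\right)\right)\right) \left(\left(-99 - 68\right) + 24927\right) = \left(6776 - 11183\right) \left(\left(-99 - 68\right) + 24927\right) = \left(6776 - 11183\right) \left(-167 + 24927\right) = \left(-4407\right) 24760 = -109117320$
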